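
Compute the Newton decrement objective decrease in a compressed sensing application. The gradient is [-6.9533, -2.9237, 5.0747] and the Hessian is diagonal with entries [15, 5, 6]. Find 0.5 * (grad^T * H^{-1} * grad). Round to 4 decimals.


Step 1: H is diagonal, so H^(-1) * g = [-0.4636, -0.5847, 0.8458].
Step 2: g^T H^(-1) g = sum_i g_i^2 / H_ii
  = (-6.9533)^2/15 + (-2.9237)^2/5 + (5.0747)^2/6
  = 3.2232 + 1.7096 + 4.2921 = 9.2249
Step 3: Objective decrease = 0.5 * g^T H^(-1) g = 4.6125


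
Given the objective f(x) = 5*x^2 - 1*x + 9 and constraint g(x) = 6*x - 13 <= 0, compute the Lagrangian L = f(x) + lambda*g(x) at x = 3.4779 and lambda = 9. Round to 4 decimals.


Step 1: Evaluate f(x).
f(3.4779) = 5*3.4779^2 - 1*3.4779 + 9 = 66.001
Step 2: Evaluate g(x).
g(3.4779) = 6*3.4779 - 13 = 7.8674
Step 3: Compute Lagrangian.
L = 66.001 + 9*7.8674 = 136.8076


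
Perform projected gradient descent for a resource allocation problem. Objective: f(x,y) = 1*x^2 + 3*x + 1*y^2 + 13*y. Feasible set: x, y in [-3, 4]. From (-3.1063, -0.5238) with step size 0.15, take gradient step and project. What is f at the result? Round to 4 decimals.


Step 1: Compute gradient at (-3.1063, -0.5238).
grad_x = 2*1*-3.1063 + 3 = -3.2126
grad_y = 2*1*-0.5238 + 13 = 11.9524
Step 2: Gradient step.
x_raw = -3.1063 - 0.15*-3.2126 = -2.6244
y_raw = -0.5238 - 0.15*11.9524 = -2.3167
Step 3: Project onto [-3, 4].
x_proj = clip(-2.6244) = -2.6244
y_proj = clip(-2.3167) = -2.3167
Step 4: Evaluate f.
f(-2.6244, -2.3167) = -25.7354


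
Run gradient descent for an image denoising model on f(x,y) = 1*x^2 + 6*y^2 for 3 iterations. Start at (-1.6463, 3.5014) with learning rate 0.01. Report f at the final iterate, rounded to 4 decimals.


Gradient descent on f(x,y) = 1*x^2 + 6*y^2.
Starting point: (-1.6463, 3.5014), alpha = 0.01
Step 1: grad_x = 2*1*-1.6463 = -3.2926, grad_y = 2*6*3.5014 = 42.0168
  x_1 = -1.6463 - 0.01*-3.2926 = -1.6134
  y_1 = 3.5014 - 0.01*42.0168 = 3.0812
Step 2: grad_x = 2*1*-1.6134 = -3.2267, grad_y = 2*6*3.0812 = 36.9748
  x_2 = -1.6134 - 0.01*-3.2267 = -1.5811
  y_2 = 3.0812 - 0.01*36.9748 = 2.7115
Step 3: grad_x = 2*1*-1.5811 = -3.1622, grad_y = 2*6*2.7115 = 32.5378
  x_3 = -1.5811 - 0.01*-3.1622 = -1.5495
  y_3 = 2.7115 - 0.01*32.5378 = 2.3861
f(-1.5495, 2.3861) = 1*(-1.5495)^2 + 6*2.3861^2 = 36.5619


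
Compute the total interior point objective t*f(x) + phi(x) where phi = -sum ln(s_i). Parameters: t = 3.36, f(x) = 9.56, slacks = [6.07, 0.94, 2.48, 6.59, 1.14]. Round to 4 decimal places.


Step 1: Compute log-barrier.
ln values: [1.8034, -0.0619, 0.9083, 1.8856, 0.131]
phi = -(1.8034 - 0.0619 + 0.9083 + 1.8856 + 0.131) = -4.6663
Step 2: Compute augmented objective.
t*f(x) = 3.36*9.56 = 32.1216
Total = 32.1216 - 4.6663 = 27.4553


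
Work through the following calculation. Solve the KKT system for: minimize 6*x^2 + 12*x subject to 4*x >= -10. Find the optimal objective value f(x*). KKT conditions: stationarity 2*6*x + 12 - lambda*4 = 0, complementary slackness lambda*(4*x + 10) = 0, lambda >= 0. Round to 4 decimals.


Step 1: Try lambda = 0 (constraint inactive).
Stationarity: 2*6*x + 12 = 0
x* = -12/(2*6) = -1.0
Check constraint: 4*-1.0 = -4.0 >= -10 -- satisfied.
Step 2: Compute optimal value.
f(x*) = 6*(-1.0)^2 + 12*(-1.0) = -6.0


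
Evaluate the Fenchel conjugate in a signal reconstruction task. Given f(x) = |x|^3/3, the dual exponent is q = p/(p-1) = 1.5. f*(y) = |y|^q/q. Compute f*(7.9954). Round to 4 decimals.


The conjugate exponent q satisfies 1/p + 1/q = 1.
p = 3, so q = 3/(3 - 1) = 1.5
|y|^q = 7.9954^1.5 = 22.6079
f*(7.9954) = 22.6079 / 1.5 = 15.0719


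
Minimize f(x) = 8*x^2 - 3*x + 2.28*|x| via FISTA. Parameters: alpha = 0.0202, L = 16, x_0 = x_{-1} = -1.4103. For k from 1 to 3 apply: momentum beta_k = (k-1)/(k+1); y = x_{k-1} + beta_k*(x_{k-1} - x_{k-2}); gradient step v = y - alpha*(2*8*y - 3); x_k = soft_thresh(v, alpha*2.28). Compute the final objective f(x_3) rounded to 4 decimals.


FISTA on f(x) = 8*x^2 - 3*x + 2.28*|x|
L = 16, alpha = 0.0202
Iteration 1: beta = 0.0, y = -1.4103 + 0.0*(-1.4103 + 1.4103) = -1.4103
  grad(y) = -25.5648, v = y - alpha*grad = -0.8939
  prox(v) = soft_thresh(-0.8939, 0.0461) = -0.8478
Iteration 2: beta = 0.3333, y = -0.8478 + 0.3333*(-0.8478 + 1.4103) = -0.6603
  grad(y) = -13.5655, v = y - alpha*grad = -0.3863
  prox(v) = soft_thresh(-0.3863, 0.0461) = -0.3403
Iteration 3: beta = 0.5, y = -0.3403 + 0.5*(-0.3403 + 0.8478) = -0.0865
  grad(y) = -4.3837, v = y - alpha*grad = 0.0021
  prox(v) = soft_thresh(0.0021, 0.0461) = 0.0
f(x_3) = 8*0.0^2 - 3*0.0 + 2.28*|0.0| = 0.0


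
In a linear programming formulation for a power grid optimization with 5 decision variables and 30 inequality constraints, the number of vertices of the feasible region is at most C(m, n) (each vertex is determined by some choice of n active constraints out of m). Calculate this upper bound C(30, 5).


Each vertex corresponds to some choice of n active constraints out of m, so the number of vertices is at most C(m, n) = m! / (n!(m-n)!).
m = 30, n = 5
Numerator: 30 * 29 * 28 * 27 * 26
Denominator: 5! = 120
C(30, 5) = 142506


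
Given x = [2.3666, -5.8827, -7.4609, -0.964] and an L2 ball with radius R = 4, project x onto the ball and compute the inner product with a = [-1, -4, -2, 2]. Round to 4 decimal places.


Step 1: Compute ||x|| (intermediates to 6 decimals).
||x|| = sqrt(2.3666^2 + (-5.8827)^2 + (-7.4609)^2 + (-0.964)^2) = 9.838764
Step 2: Project.
Since ||x|| > R, scale = R/||x|| = 4/9.838764 = 0.406555, proj(x) = scale * x
proj(x) = [0.962153, -2.391641, -3.033266, -0.391919]
Step 3: Dot product.
a^T * proj(x) = -1*0.962153 - 4*(-2.391641) - 2*(-3.033266) + 2*(-0.391919) = 13.8871


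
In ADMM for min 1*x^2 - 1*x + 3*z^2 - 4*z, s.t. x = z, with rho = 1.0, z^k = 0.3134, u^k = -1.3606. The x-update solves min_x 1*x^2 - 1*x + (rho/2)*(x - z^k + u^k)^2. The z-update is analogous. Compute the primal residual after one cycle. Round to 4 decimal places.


ADMM iteration with rho = 1.0, z^k = 0.3134, u^k = -1.3606
Step 1: x-update.
Minimize 1*x^2 - 1*x + (1.0/2)*(x - 0.3134 - 1.3606)^2
FOC: (2*1 + 1.0)*x = 1 + 1.0*(0.3134 + 1.3606)
x^{k+1} = 0.8913
Step 2: z-update.
Minimize 3*z^2 - 4*z + (1.0/2)*(0.8913 - z - 1.3606)^2
FOC: (2*3 + 1.0)*z = 4 + 1.0*(0.8913 - 1.3606)
z^{k+1} = 0.5044
Step 3: u-update.
u^{k+1} = -1.3606 + 0.8913 - 0.5044 = -0.9737
Step 4: Primal residual = |0.8913 - 0.5044| = 0.3869


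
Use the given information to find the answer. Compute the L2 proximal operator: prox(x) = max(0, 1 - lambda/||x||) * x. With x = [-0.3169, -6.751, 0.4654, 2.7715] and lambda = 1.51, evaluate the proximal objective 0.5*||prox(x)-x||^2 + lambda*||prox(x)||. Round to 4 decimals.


Step 1: Compute ||x||.
||x|| = 7.3194
Step 2: Compute scaling factor.
scale = max(0, 1 - 1.51/7.3194) = 0.7937
Step 3: prox(x) = [-0.2515, -5.3583, 0.3694, 2.1997]
||prox(x)|| = 5.8094
Step 4: Proximal objective.
0.5*||prox-x||^2 = 1.1401
lambda*||prox|| = 8.7722
Total = 9.9123


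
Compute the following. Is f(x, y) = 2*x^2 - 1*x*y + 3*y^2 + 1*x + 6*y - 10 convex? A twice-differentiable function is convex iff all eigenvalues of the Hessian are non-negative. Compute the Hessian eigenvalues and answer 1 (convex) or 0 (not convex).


The Hessian of f(x,y) = 2*x^2 - 1*x*y + 3*y^2 + 1*x + 6*y - 10 is:
H = [[4, -1], [-1, 6]]
Trace = 4 + 6 = 10
Determinant = 4*6 - (-1)^2 = 23
Discriminant = (10)^2 - 4*23 = 8.0
Eigenvalues: lambda_1 = 3.5858, lambda_2 = 6.4142
The function is convex.

1


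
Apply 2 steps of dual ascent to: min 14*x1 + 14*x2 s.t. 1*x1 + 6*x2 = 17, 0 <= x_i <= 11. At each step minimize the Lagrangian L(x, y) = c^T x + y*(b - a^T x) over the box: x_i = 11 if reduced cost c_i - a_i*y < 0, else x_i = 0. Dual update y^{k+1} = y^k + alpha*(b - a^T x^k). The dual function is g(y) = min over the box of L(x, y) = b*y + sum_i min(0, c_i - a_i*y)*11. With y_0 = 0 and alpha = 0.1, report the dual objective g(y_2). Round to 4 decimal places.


Dual ascent for LP: min 14*x1 + 14*x2, 1*x1 + 6*x2 = 17, 0 <= x_i <= 11
Step 1: y^k = 0.0, reduced costs: (14.0, 14.0)
  x^k = (0.0, 0.0), subgradient = b - a^T x = 17.0
  y^{k+1} = 0.0 + 0.1*17.0 = 1.7
Step 2: y^k = 1.7, reduced costs: (12.3, 3.8)
  x^k = (0.0, 0.0), subgradient = b - a^T x = 17.0
  y^{k+1} = 1.7 + 0.1*17.0 = 3.4
Dual objective at y_2 = 3.4: reduced costs (10.6, -6.4), box minimizer x = (0.0, 11.0)
g(y_2) = b*y + (c1 - a1*y)*x1 + (c2 - a2*y)*x2 = 17*3.4 + 10.6*0.0 + (-6.4)*11.0 = 57.8 + 0.0 - 70.4 = -12.6


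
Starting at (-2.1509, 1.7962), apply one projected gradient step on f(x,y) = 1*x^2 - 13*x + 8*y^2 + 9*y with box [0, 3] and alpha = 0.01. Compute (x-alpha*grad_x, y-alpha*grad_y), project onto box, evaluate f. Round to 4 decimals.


Step 1: Compute gradient at (-2.1509, 1.7962).
grad_x = 2*1*-2.1509 - 13 = -17.3018
grad_y = 2*8*1.7962 + 9 = 37.7392
Step 2: Gradient step.
x_raw = -2.1509 - 0.01*-17.3018 = -1.9779
y_raw = 1.7962 - 0.01*37.7392 = 1.4188
Step 3: Project onto [0, 3].
x_proj = clip(-1.9779) = 0.0
y_proj = clip(1.4188) = 1.4188
Step 4: Evaluate f.
f(0.0, 1.4188) = 28.8734


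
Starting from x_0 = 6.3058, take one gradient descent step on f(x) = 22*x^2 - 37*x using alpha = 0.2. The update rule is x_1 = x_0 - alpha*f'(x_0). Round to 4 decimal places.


We compute the gradient at x_0 and apply the update.
f'(x) = 44*x - 37
f'(6.3058) = 44*6.3058 - 37 = 240.4552
x_1 = 6.3058 - 0.2*240.4552 = -41.7852


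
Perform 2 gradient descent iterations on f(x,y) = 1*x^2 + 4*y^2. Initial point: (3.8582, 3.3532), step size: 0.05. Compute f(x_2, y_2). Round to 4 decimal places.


Gradient descent on f(x,y) = 1*x^2 + 4*y^2.
Starting point: (3.8582, 3.3532), alpha = 0.05
Step 1: grad_x = 2*1*3.8582 = 7.7164, grad_y = 2*4*3.3532 = 26.8256
  x_1 = 3.8582 - 0.05*7.7164 = 3.4724
  y_1 = 3.3532 - 0.05*26.8256 = 2.0119
Step 2: grad_x = 2*1*3.4724 = 6.9448, grad_y = 2*4*2.0119 = 16.0954
  x_2 = 3.4724 - 0.05*6.9448 = 3.1251
  y_2 = 2.0119 - 0.05*16.0954 = 1.2072
f(3.1251, 1.2072) = 1*3.1251^2 + 4*1.2072^2 = 15.5954


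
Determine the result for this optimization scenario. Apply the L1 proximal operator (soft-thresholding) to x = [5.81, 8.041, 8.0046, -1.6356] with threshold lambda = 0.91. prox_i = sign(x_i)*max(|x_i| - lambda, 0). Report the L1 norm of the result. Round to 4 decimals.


Soft-thresholding with lambda = 0.91:
prox(5.81) = sign(5.81)*max(|5.81| - 0.91, 0) = 4.9
prox(8.041) = sign(8.041)*max(|8.041| - 0.91, 0) = 7.131
prox(8.0046) = sign(8.0046)*max(|8.0046| - 0.91, 0) = 7.0946
prox(-1.6356) = sign(-1.6356)*max(|-1.6356| - 0.91, 0) = -0.7256
prox(x) = [4.9, 7.131, 7.0946, -0.7256]
||prox(x)||_1 = 4.9 + 7.131 + 7.0946 + 0.7256 = 19.8512


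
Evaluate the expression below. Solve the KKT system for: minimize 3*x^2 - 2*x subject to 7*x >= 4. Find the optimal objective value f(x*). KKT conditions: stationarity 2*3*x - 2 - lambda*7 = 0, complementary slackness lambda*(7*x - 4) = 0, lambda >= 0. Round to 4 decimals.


Step 1: Try lambda = 0 (constraint inactive).
x_unc = 2/(2*3) = 0.3333
Check: 7*0.3333 = 2.3331 < 4 -- violated!
Step 2: Constraint must be active: 7*x = 4
x* = 4/7 = 0.5714 (rounded; the exact value 4/7 is used below)
lambda = (2*3*(4/7) - 2)/7 = 0.2041
Step 3: Compute optimal value.
f(x*) = 3*(4/7)^2 - 2*(4/7) = -0.1633


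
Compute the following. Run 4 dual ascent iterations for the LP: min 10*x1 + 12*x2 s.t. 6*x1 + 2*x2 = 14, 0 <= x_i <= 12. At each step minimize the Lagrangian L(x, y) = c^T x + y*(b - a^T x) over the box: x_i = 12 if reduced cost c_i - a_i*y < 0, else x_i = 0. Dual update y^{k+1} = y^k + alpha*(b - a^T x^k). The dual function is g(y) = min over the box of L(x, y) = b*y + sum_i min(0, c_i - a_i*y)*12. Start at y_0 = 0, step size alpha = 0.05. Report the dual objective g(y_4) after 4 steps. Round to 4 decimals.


Dual ascent for LP: min 10*x1 + 12*x2, 6*x1 + 2*x2 = 14, 0 <= x_i <= 12
Step 1: y^k = 0.0, reduced costs: (10.0, 12.0)
  x^k = (0.0, 0.0), subgradient = b - a^T x = 14.0
  y^{k+1} = 0.0 + 0.05*14.0 = 0.7
Step 2: y^k = 0.7, reduced costs: (5.8, 10.6)
  x^k = (0.0, 0.0), subgradient = b - a^T x = 14.0
  y^{k+1} = 0.7 + 0.05*14.0 = 1.4
Step 3: y^k = 1.4, reduced costs: (1.6, 9.2)
  x^k = (0.0, 0.0), subgradient = b - a^T x = 14.0
  y^{k+1} = 1.4 + 0.05*14.0 = 2.1
Step 4: y^k = 2.1, reduced costs: (-2.6, 7.8)
  x^k = (12.0, 0.0), subgradient = b - a^T x = -58.0
  y^{k+1} = 2.1 + 0.05*-58.0 = -0.8
Dual objective at y_4 = -0.8: reduced costs (14.8, 13.6), box minimizer x = (0.0, 0.0)
g(y_4) = b*y + (c1 - a1*y)*x1 + (c2 - a2*y)*x2 = 14*(-0.8) + 14.8*0.0 + 13.6*0.0 = -11.2 + 0.0 + 0.0 = -11.2


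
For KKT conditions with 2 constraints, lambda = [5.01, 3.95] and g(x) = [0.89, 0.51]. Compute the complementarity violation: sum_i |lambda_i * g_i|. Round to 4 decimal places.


KKT complementary slackness check:
lambda_1 * g_1 = 5.01 * 0.89 = 4.4589
lambda_2 * g_2 = 3.95 * 0.51 = 2.0145
Total violation = 4.4589 + 2.0145 = 6.4734


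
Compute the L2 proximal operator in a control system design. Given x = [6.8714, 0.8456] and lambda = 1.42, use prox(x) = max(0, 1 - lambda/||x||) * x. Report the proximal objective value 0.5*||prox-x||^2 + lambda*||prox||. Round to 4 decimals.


Step 1: Compute ||x||.
||x|| = 6.9232
Step 2: Compute scaling factor.
scale = max(0, 1 - 1.42/6.9232) = 0.7949
Step 3: prox(x) = [5.462, 0.6722]
||prox(x)|| = 5.5032
Step 4: Proximal objective.
0.5*||prox-x||^2 = 1.0082
lambda*||prox|| = 7.8145
Total = 8.8228


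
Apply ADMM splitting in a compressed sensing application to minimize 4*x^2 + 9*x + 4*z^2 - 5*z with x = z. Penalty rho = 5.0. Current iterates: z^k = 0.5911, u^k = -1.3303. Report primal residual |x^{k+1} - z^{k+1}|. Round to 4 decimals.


ADMM iteration with rho = 5.0, z^k = 0.5911, u^k = -1.3303
Step 1: x-update.
Minimize 4*x^2 + 9*x + (5.0/2)*(x - 0.5911 - 1.3303)^2
FOC: (2*4 + 5.0)*x = -9 + 5.0*(0.5911 + 1.3303)
x^{k+1} = 0.0467
Step 2: z-update.
Minimize 4*z^2 - 5*z + (5.0/2)*(0.0467 - z - 1.3303)^2
FOC: (2*4 + 5.0)*z = 5 + 5.0*(0.0467 - 1.3303)
z^{k+1} = -0.1091
Step 3: u-update.
u^{k+1} = -1.3303 + 0.0467 + 0.1091 = -1.1745
Step 4: Primal residual = |0.0467 + 0.1091| = 0.1558


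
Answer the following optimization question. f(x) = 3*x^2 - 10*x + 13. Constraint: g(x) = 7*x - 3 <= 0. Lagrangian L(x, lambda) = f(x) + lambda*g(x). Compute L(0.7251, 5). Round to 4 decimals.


Step 1: Evaluate f(x).
f(0.7251) = 3*0.7251^2 - 10*0.7251 + 13 = 7.3263
Step 2: Evaluate g(x).
g(0.7251) = 7*0.7251 - 3 = 2.0757
Step 3: Compute Lagrangian.
L = 7.3263 + 5*2.0757 = 17.7048


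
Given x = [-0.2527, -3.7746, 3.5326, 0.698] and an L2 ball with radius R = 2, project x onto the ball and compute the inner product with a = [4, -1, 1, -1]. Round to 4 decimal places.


Step 1: Compute ||x|| (intermediates to 6 decimals).
||x|| = sqrt((-0.2527)^2 + (-3.7746)^2 + 3.5326^2 + 0.698^2) = 5.222828
Step 2: Project.
Since ||x|| > R, scale = R/||x|| = 2/5.222828 = 0.382934, proj(x) = scale * x
proj(x) = [-0.096767, -1.445423, 1.352753, 0.267288]
Step 3: Dot product.
a^T * proj(x) = 4*(-0.096767) - 1*(-1.445423) + 1*1.352753 - 1*0.267288 = 2.1438


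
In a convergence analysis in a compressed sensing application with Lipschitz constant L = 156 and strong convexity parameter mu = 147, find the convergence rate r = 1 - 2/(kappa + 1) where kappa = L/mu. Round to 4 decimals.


Step 1: Compute the condition number.
kappa = L/mu = 156/147 = 1.0612
Step 2: Compute the convergence rate.
r = 1 - 2/(kappa + 1) = 1 - 2*mu/(L + mu) = (L - mu)/(L + mu) = 9/303 = 0.0297


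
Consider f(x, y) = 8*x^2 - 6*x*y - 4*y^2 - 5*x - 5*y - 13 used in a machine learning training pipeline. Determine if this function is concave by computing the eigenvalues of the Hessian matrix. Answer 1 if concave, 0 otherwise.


The Hessian of f(x,y) = 8*x^2 - 6*x*y - 4*y^2 - 5*x - 5*y - 13 is:
H = [[16, -6], [-6, -8]]
Trace = 16 - 8 = 8
Determinant = 16*-8 - (-6)^2 = -164
Discriminant = (8)^2 - 4*-164 = 720.0
Eigenvalues: lambda_1 = -9.4164, lambda_2 = 17.4164
The function is not concave.

0


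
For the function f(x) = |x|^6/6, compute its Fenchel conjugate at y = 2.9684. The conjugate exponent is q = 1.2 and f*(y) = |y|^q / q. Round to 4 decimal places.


The conjugate exponent q satisfies 1/p + 1/q = 1.
p = 6, so q = 6/(6 - 1) = 1.2
|y|^q = 2.9684^1.2 = 3.69
f*(2.9684) = 3.69 / 1.2 = 3.075


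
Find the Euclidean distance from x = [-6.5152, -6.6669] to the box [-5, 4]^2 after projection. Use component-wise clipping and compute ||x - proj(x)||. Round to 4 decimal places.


Project each component onto [-5, 4].
clip(-6.5152) = -5.0, clip(-6.6669) = -5.0
Projection = [-5.0, -5.0]
Squared diffs: [2.2958, 2.7786]
Distance = sqrt(5.0744) = 2.2526


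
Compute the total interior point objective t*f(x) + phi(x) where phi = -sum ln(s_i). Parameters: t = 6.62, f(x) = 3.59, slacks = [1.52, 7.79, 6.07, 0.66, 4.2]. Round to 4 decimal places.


Step 1: Compute log-barrier.
ln values: [0.4187, 2.0528, 1.8034, -0.4155, 1.4351]
phi = -(0.4187 + 2.0528 + 1.8034 - 0.4155 + 1.4351) = -5.2945
Step 2: Compute augmented objective.
t*f(x) = 6.62*3.59 = 23.7658
Total = 23.7658 - 5.2945 = 18.4713


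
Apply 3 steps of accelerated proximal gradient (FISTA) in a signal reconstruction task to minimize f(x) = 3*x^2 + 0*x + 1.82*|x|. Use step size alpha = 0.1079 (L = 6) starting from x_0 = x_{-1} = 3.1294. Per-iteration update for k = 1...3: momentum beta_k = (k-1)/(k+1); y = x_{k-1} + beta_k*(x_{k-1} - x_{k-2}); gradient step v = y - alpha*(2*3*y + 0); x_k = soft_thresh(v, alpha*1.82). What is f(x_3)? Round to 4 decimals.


FISTA on f(x) = 3*x^2 + 0*x + 1.82*|x|
L = 6, alpha = 0.1079
Iteration 1: beta = 0.0, y = 3.1294 + 0.0*(3.1294 - 3.1294) = 3.1294
  grad(y) = 18.7764, v = y - alpha*grad = 1.1034
  prox(v) = soft_thresh(1.1034, 0.1964) = 0.907
Iteration 2: beta = 0.3333, y = 0.907 + 0.3333*(0.907 - 3.1294) = 0.1663
  grad(y) = 0.9976, v = y - alpha*grad = 0.0586
  prox(v) = soft_thresh(0.0586, 0.1964) = 0.0
Iteration 3: beta = 0.5, y = 0.0 + 0.5*(0.0 - 0.907) = -0.4535
  grad(y) = -2.7211, v = y - alpha*grad = -0.1599
  prox(v) = soft_thresh(-0.1599, 0.1964) = 0.0
f(x_3) = 3*0.0^2 + 0*0.0 + 1.82*|0.0| = 0.0


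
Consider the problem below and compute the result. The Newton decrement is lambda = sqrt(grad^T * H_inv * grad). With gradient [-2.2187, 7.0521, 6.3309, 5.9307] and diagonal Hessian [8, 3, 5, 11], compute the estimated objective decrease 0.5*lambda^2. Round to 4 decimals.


Step 1: H is diagonal, so H^(-1) * g = [-0.2773, 2.3507, 1.2662, 0.5392].
Step 2: g^T H^(-1) g = sum_i g_i^2 / H_ii
  = (-2.2187)^2/8 + (7.0521)^2/3 + (6.3309)^2/5 + (5.9307)^2/11
  = 0.6153 + 16.5774 + 8.0161 + 3.1976 = 28.4063
Step 3: Objective decrease = 0.5 * g^T H^(-1) g = 14.2032


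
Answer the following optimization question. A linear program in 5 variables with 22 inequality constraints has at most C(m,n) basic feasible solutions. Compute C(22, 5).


Each vertex corresponds to some choice of n active constraints out of m, so the number of vertices is at most C(m, n) = m! / (n!(m-n)!).
m = 22, n = 5
Numerator: 22 * 21 * 20 * 19 * 18
Denominator: 5! = 120
C(22, 5) = 26334


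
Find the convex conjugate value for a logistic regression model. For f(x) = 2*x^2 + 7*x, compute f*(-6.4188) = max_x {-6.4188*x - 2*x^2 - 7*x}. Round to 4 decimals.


f*(y) = sup_x {y*x - a*x^2 - b*x} = sup_x {(y-b)*x - a*x^2}
FOC: (y - b) - 2a*x = 0 => x* = (y - b)/(2a)
x* = (-6.4188 - 7)/(2*2) = -3.3547
f*(-6.4188) = (y-b)^2/(4a) = (-6.4188 - 7)^2/(4*2)
= 180.0642/8 = 22.508


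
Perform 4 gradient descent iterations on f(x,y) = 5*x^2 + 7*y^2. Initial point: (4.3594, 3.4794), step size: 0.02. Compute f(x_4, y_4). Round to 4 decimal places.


Gradient descent on f(x,y) = 5*x^2 + 7*y^2.
Starting point: (4.3594, 3.4794), alpha = 0.02
Step 1: grad_x = 2*5*4.3594 = 43.594, grad_y = 2*7*3.4794 = 48.7116
  x_1 = 4.3594 - 0.02*43.594 = 3.4875
  y_1 = 3.4794 - 0.02*48.7116 = 2.5052
Step 2: grad_x = 2*5*3.4875 = 34.8752, grad_y = 2*7*2.5052 = 35.0724
  x_2 = 3.4875 - 0.02*34.8752 = 2.79
  y_2 = 2.5052 - 0.02*35.0724 = 1.8037
Step 3: grad_x = 2*5*2.79 = 27.9002, grad_y = 2*7*1.8037 = 25.2521
  x_3 = 2.79 - 0.02*27.9002 = 2.232
  y_3 = 1.8037 - 0.02*25.2521 = 1.2987
Step 4: grad_x = 2*5*2.232 = 22.3201, grad_y = 2*7*1.2987 = 18.1815
  x_4 = 2.232 - 0.02*22.3201 = 1.7856
  y_4 = 1.2987 - 0.02*18.1815 = 0.935
f(1.7856, 0.935) = 5*1.7856^2 + 7*0.935^2 = 22.0622


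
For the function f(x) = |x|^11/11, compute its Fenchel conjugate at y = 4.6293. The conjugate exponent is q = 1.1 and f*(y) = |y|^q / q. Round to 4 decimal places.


The conjugate exponent q satisfies 1/p + 1/q = 1.
p = 11, so q = 11/(11 - 1) = 1.1
|y|^q = 4.6293^1.1 = 5.3959
f*(4.6293) = 5.3959 / 1.1 = 4.9054


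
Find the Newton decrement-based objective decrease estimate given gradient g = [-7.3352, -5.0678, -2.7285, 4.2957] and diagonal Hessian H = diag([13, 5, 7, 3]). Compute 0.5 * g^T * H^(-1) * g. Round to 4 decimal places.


Step 1: H is diagonal, so H^(-1) * g = [-0.5642, -1.0136, -0.3898, 1.4319].
Step 2: g^T H^(-1) g = sum_i g_i^2 / H_ii
  = (-7.3352)^2/13 + (-5.0678)^2/5 + (-2.7285)^2/7 + (4.2957)^2/3
  = 4.1389 + 5.1365 + 1.0635 + 6.151 = 16.4899
Step 3: Objective decrease = 0.5 * g^T H^(-1) g = 8.245


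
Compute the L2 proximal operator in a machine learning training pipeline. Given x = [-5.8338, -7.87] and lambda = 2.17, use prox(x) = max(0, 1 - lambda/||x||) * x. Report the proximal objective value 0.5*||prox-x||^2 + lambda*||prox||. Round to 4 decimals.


Step 1: Compute ||x||.
||x|| = 9.7964
Step 2: Compute scaling factor.
scale = max(0, 1 - 2.17/9.7964) = 0.7785
Step 3: prox(x) = [-4.5416, -6.1267]
||prox(x)|| = 7.6264
Step 4: Proximal objective.
0.5*||prox-x||^2 = 2.3545
lambda*||prox|| = 16.5493
Total = 18.9038


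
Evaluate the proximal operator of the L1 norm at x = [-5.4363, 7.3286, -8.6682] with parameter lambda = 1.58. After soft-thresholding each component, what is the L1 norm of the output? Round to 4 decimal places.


Soft-thresholding with lambda = 1.58:
prox(-5.4363) = sign(-5.4363)*max(|-5.4363| - 1.58, 0) = -3.8563
prox(7.3286) = sign(7.3286)*max(|7.3286| - 1.58, 0) = 5.7486
prox(-8.6682) = sign(-8.6682)*max(|-8.6682| - 1.58, 0) = -7.0882
prox(x) = [-3.8563, 5.7486, -7.0882]
||prox(x)||_1 = 3.8563 + 5.7486 + 7.0882 = 16.6931


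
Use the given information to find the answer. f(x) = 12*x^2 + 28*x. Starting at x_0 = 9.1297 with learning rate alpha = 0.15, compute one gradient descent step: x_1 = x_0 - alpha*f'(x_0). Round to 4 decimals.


We compute the gradient at x_0 and apply the update.
f'(x) = 24*x + 28
f'(9.1297) = 24*9.1297 + 28 = 247.1128
x_1 = 9.1297 - 0.15*247.1128 = -27.9372


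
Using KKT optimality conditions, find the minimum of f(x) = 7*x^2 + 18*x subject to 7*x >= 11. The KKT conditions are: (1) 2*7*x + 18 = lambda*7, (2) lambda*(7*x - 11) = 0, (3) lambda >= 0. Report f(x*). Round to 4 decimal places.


Step 1: Try lambda = 0 (constraint inactive).
x_unc = -18/(2*7) = -1.2857
Check: 7*-1.2857 = -8.9999 < 11 -- violated!
Step 2: Constraint must be active: 7*x = 11
x* = 11/7 = 1.5714 (rounded; the exact value 11/7 is used below)
lambda = (2*7*(11/7) + 18)/7 = 5.7143
Step 3: Compute optimal value.
f(x*) = 7*(11/7)^2 + 18*(11/7) = 45.5714


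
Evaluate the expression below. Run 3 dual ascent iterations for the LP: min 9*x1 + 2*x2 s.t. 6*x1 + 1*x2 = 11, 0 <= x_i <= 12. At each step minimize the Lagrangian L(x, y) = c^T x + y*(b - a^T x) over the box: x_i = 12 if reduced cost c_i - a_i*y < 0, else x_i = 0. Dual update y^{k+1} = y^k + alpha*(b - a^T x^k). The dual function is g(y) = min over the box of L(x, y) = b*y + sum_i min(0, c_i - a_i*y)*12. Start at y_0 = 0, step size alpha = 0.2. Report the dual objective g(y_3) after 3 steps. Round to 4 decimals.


Dual ascent for LP: min 9*x1 + 2*x2, 6*x1 + 1*x2 = 11, 0 <= x_i <= 12
Step 1: y^k = 0.0, reduced costs: (9.0, 2.0)
  x^k = (0.0, 0.0), subgradient = b - a^T x = 11.0
  y^{k+1} = 0.0 + 0.2*11.0 = 2.2
Step 2: y^k = 2.2, reduced costs: (-4.2, -0.2)
  x^k = (12.0, 12.0), subgradient = b - a^T x = -73.0
  y^{k+1} = 2.2 + 0.2*-73.0 = -12.4
Step 3: y^k = -12.4, reduced costs: (83.4, 14.4)
  x^k = (0.0, 0.0), subgradient = b - a^T x = 11.0
  y^{k+1} = -12.4 + 0.2*11.0 = -10.2
Dual objective at y_3 = -10.2: reduced costs (70.2, 12.2), box minimizer x = (0.0, 0.0)
g(y_3) = b*y + (c1 - a1*y)*x1 + (c2 - a2*y)*x2 = 11*(-10.2) + 70.2*0.0 + 12.2*0.0 = -112.2 + 0.0 + 0.0 = -112.2


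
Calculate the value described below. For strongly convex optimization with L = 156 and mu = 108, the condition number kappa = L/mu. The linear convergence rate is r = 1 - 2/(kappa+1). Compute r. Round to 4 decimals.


Step 1: Compute the condition number.
kappa = L/mu = 156/108 = 1.4444
Step 2: Compute the convergence rate.
r = 1 - 2/(kappa + 1) = 1 - 2*mu/(L + mu) = (L - mu)/(L + mu) = 48/264 = 0.1818


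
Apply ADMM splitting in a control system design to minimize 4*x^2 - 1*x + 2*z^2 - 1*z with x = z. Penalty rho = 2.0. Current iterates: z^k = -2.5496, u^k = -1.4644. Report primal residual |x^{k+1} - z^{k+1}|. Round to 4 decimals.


ADMM iteration with rho = 2.0, z^k = -2.5496, u^k = -1.4644
Step 1: x-update.
Minimize 4*x^2 - 1*x + (2.0/2)*(x + 2.5496 - 1.4644)^2
FOC: (2*4 + 2.0)*x = 1 + 2.0*(-2.5496 + 1.4644)
x^{k+1} = -0.117
Step 2: z-update.
Minimize 2*z^2 - 1*z + (2.0/2)*(-0.117 - z - 1.4644)^2
FOC: (2*2 + 2.0)*z = 1 + 2.0*(-0.117 - 1.4644)
z^{k+1} = -0.3605
Step 3: u-update.
u^{k+1} = -1.4644 - 0.117 + 0.3605 = -1.221
Step 4: Primal residual = |-0.117 + 0.3605| = 0.2434


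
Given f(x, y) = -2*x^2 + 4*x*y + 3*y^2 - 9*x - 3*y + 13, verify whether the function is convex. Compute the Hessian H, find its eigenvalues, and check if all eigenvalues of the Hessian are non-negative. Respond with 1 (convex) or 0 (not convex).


The Hessian of f(x,y) = -2*x^2 + 4*x*y + 3*y^2 - 9*x - 3*y + 13 is:
H = [[-4, 4], [4, 6]]
Trace = -4 + 6 = 2
Determinant = -4*6 - (4)^2 = -40
Discriminant = (2)^2 - 4*-40 = 164.0
Eigenvalues: lambda_1 = -5.4031, lambda_2 = 7.4031
The function is not convex.

0


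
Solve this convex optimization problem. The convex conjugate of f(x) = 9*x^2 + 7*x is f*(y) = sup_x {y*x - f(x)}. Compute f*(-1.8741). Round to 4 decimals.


f*(y) = sup_x {y*x - a*x^2 - b*x} = sup_x {(y-b)*x - a*x^2}
FOC: (y - b) - 2a*x = 0 => x* = (y - b)/(2a)
x* = (-1.8741 - 7)/(2*9) = -0.493
f*(-1.8741) = (y-b)^2/(4a) = (-1.8741 - 7)^2/(4*9)
= 78.7497/36 = 2.1875


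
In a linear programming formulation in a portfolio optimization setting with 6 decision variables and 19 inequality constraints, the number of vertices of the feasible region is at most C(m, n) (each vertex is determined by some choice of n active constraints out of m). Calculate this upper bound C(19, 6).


Each vertex corresponds to some choice of n active constraints out of m, so the number of vertices is at most C(m, n) = m! / (n!(m-n)!).
m = 19, n = 6
Numerator: 19 * 18 * 17 * 16 * 15 * 14
Denominator: 6! = 720
C(19, 6) = 27132


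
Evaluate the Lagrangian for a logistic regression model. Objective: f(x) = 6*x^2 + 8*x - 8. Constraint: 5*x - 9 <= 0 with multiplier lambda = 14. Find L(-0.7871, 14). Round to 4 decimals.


Step 1: Evaluate f(x).
f(-0.7871) = 6*(-0.7871)^2 + 8*(-0.7871) - 8 = -10.5796
Step 2: Evaluate g(x).
g(-0.7871) = 5*-0.7871 - 9 = -12.9355
Step 3: Compute Lagrangian.
L = -10.5796 + 14*-12.9355 = -191.6766


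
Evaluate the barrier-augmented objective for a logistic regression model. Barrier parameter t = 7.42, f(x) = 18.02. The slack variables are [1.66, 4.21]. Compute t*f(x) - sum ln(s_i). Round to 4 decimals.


Step 1: Compute log-barrier.
ln values: [0.5068, 1.4375]
phi = -(0.5068 + 1.4375) = -1.9443
Step 2: Compute augmented objective.
t*f(x) = 7.42*18.02 = 133.7084
Total = 133.7084 - 1.9443 = 131.7641


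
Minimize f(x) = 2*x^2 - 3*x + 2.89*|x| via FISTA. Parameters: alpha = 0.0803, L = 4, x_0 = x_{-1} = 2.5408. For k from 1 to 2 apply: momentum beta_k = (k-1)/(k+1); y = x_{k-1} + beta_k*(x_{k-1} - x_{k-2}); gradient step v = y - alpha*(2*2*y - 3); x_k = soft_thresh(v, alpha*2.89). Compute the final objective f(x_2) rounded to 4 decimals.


FISTA on f(x) = 2*x^2 - 3*x + 2.89*|x|
L = 4, alpha = 0.0803
Iteration 1: beta = 0.0, y = 2.5408 + 0.0*(2.5408 - 2.5408) = 2.5408
  grad(y) = 7.1632, v = y - alpha*grad = 1.9656
  prox(v) = soft_thresh(1.9656, 0.2321) = 1.7335
Iteration 2: beta = 0.3333, y = 1.7335 + 0.3333*(1.7335 - 2.5408) = 1.4644
  grad(y) = 2.8577, v = y - alpha*grad = 1.235
  prox(v) = soft_thresh(1.235, 0.2321) = 1.0029
f(x_2) = 2*1.0029^2 - 3*1.0029 + 2.89*|1.0029| = 1.9013


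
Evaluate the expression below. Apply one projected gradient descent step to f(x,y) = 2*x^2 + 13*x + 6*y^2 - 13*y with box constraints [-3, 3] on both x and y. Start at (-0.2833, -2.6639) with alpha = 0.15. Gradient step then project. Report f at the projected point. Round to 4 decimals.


Step 1: Compute gradient at (-0.2833, -2.6639).
grad_x = 2*2*-0.2833 + 13 = 11.8668
grad_y = 2*6*-2.6639 - 13 = -44.9668
Step 2: Gradient step.
x_raw = -0.2833 - 0.15*11.8668 = -2.0633
y_raw = -2.6639 - 0.15*-44.9668 = 4.0811
Step 3: Project onto [-3, 3].
x_proj = clip(-2.0633) = -2.0633
y_proj = clip(4.0811) = 3.0
Step 4: Evaluate f.
f(-2.0633, 3.0) = -3.3086


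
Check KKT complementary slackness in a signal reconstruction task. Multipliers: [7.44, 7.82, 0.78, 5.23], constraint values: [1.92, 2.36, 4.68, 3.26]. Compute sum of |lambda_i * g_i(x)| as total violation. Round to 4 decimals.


KKT complementary slackness check:
lambda_1 * g_1 = 7.44 * 1.92 = 14.2848
lambda_2 * g_2 = 7.82 * 2.36 = 18.4552
lambda_3 * g_3 = 0.78 * 4.68 = 3.6504
lambda_4 * g_4 = 5.23 * 3.26 = 17.0498
Total violation = 14.2848 + 18.4552 + 3.6504 + 17.0498 = 53.4402


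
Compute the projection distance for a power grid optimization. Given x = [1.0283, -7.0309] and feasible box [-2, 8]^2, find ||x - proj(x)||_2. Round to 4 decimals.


Project each component onto [-2, 8].
clip(1.0283) = 1.0283, clip(-7.0309) = -2.0
Projection = [1.0283, -2.0]
Squared diffs: [0.0, 25.31]
Distance = sqrt(25.31) = 5.0309


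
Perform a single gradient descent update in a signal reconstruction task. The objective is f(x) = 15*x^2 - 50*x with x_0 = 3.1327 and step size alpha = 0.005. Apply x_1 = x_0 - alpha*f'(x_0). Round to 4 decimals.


We compute the gradient at x_0 and apply the update.
f'(x) = 30*x - 50
f'(3.1327) = 30*3.1327 - 50 = 43.981
x_1 = 3.1327 - 0.005*43.981 = 2.9128


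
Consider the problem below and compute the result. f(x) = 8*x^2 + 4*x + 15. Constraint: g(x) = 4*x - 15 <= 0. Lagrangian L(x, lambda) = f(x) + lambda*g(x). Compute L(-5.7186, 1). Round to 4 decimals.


Step 1: Evaluate f(x).
f(-5.7186) = 8*(-5.7186)^2 + 4*(-5.7186) + 15 = 253.7447
Step 2: Evaluate g(x).
g(-5.7186) = 4*-5.7186 - 15 = -37.8744
Step 3: Compute Lagrangian.
L = 253.7447 + 1*-37.8744 = 215.8703


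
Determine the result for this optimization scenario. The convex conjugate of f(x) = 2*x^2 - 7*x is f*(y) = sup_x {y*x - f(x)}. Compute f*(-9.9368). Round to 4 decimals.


f*(y) = sup_x {y*x - a*x^2 - b*x} = sup_x {(y-b)*x - a*x^2}
FOC: (y - b) - 2a*x = 0 => x* = (y - b)/(2a)
x* = (-9.9368 + 7)/(2*2) = -0.7342
f*(-9.9368) = (y-b)^2/(4a) = (-9.9368 + 7)^2/(4*2)
= 8.6248/8 = 1.0781


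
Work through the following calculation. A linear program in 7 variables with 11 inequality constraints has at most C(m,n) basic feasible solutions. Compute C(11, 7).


Each vertex corresponds to some choice of n active constraints out of m, so the number of vertices is at most C(m, n) = m! / (n!(m-n)!).
m = 11, n = 7
Numerator: 11 * 10 * 9 * 8 * 7 * 6 * 5
Denominator: 7! = 5040
C(11, 7) = 330


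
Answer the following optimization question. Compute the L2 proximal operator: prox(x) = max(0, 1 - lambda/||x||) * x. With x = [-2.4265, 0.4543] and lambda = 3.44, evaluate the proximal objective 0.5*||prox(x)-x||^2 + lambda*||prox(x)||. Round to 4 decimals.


Step 1: Compute ||x||.
||x|| = 2.4687
Step 2: Compute scaling factor.
scale = max(0, 1 - 3.44/2.4687) = 0.0
Step 3: prox(x) = [-0.0, 0.0]
||prox(x)|| = 0.0
Step 4: Proximal objective.
0.5*||prox-x||^2 = 3.0471
lambda*||prox|| = 0.0
Total = 3.0471


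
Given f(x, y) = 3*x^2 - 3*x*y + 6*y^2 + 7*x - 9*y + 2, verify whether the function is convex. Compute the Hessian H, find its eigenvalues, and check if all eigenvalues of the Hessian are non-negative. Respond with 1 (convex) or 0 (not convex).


The Hessian of f(x,y) = 3*x^2 - 3*x*y + 6*y^2 + 7*x - 9*y + 2 is:
H = [[6, -3], [-3, 12]]
Trace = 6 + 12 = 18
Determinant = 6*12 - (-3)^2 = 63
Discriminant = (18)^2 - 4*63 = 72.0
Eigenvalues: lambda_1 = 4.7574, lambda_2 = 13.2426
The function is convex.

1


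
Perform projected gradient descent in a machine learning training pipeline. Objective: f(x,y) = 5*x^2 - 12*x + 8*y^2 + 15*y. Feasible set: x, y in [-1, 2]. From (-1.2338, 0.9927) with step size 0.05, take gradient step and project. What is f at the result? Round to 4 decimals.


Step 1: Compute gradient at (-1.2338, 0.9927).
grad_x = 2*5*-1.2338 - 12 = -24.338
grad_y = 2*8*0.9927 + 15 = 30.8832
Step 2: Gradient step.
x_raw = -1.2338 - 0.05*-24.338 = -0.0169
y_raw = 0.9927 - 0.05*30.8832 = -0.5515
Step 3: Project onto [-1, 2].
x_proj = clip(-0.0169) = -0.0169
y_proj = clip(-0.5515) = -0.5515
Step 4: Evaluate f.
f(-0.0169, -0.5515) = -5.6348


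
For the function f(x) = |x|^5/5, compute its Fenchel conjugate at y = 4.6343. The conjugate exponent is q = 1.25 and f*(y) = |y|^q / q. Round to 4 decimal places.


The conjugate exponent q satisfies 1/p + 1/q = 1.
p = 5, so q = 5/(5 - 1) = 1.25
|y|^q = 4.6343^1.25 = 6.7996
f*(4.6343) = 6.7996 / 1.25 = 5.4396


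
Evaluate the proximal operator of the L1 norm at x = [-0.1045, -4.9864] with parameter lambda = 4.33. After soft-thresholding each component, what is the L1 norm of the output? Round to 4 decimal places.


Soft-thresholding with lambda = 4.33:
prox(-0.1045) = sign(-0.1045)*max(|-0.1045| - 4.33, 0) = 0.0
prox(-4.9864) = sign(-4.9864)*max(|-4.9864| - 4.33, 0) = -0.6564
prox(x) = [0.0, -0.6564]
||prox(x)||_1 = 0.0 + 0.6564 = 0.6564


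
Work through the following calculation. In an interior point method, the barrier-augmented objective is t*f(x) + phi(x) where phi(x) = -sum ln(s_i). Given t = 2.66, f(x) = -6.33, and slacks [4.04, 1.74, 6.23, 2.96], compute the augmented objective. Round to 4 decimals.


Step 1: Compute log-barrier.
ln values: [1.3962, 0.5539, 1.8294, 1.0852]
phi = -(1.3962 + 0.5539 + 1.8294 + 1.0852) = -4.8647
Step 2: Compute augmented objective.
t*f(x) = 2.66*-6.33 = -16.8378
Total = -16.8378 - 4.8647 = -21.7025


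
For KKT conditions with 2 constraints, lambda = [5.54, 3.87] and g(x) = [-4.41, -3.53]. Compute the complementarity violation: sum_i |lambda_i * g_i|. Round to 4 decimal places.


KKT complementary slackness check:
lambda_1 * g_1 = 5.54 * -4.41 = -24.4314
lambda_2 * g_2 = 3.87 * -3.53 = -13.6611
Total violation = 24.4314 + 13.6611 = 38.0925


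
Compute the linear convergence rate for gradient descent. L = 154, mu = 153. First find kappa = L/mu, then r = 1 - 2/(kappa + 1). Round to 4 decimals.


Step 1: Compute the condition number.
kappa = L/mu = 154/153 = 1.0065
Step 2: Compute the convergence rate.
r = 1 - 2/(kappa + 1) = 1 - 2*mu/(L + mu) = (L - mu)/(L + mu) = 1/307 = 0.0033


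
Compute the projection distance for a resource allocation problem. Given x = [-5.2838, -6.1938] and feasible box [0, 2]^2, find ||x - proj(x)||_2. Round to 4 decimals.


Project each component onto [0, 2].
clip(-5.2838) = 0.0, clip(-6.1938) = 0.0
Projection = [0.0, 0.0]
Squared diffs: [27.9185, 38.3632]
Distance = sqrt(66.2817) = 8.1414


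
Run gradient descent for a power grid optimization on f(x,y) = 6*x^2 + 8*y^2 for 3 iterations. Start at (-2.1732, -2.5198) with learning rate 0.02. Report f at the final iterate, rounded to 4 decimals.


Gradient descent on f(x,y) = 6*x^2 + 8*y^2.
Starting point: (-2.1732, -2.5198), alpha = 0.02
Step 1: grad_x = 2*6*-2.1732 = -26.0784, grad_y = 2*8*-2.5198 = -40.3168
  x_1 = -2.1732 - 0.02*-26.0784 = -1.6516
  y_1 = -2.5198 - 0.02*-40.3168 = -1.7135
Step 2: grad_x = 2*6*-1.6516 = -19.8196, grad_y = 2*8*-1.7135 = -27.4154
  x_2 = -1.6516 - 0.02*-19.8196 = -1.2552
  y_2 = -1.7135 - 0.02*-27.4154 = -1.1652
Step 3: grad_x = 2*6*-1.2552 = -15.0629, grad_y = 2*8*-1.1652 = -18.6425
  x_3 = -1.2552 - 0.02*-15.0629 = -0.954
  y_3 = -1.1652 - 0.02*-18.6425 = -0.7923
f(-0.954, -0.7923) = 6*(-0.954)^2 + 8*(-0.7923)^2 = 10.4825


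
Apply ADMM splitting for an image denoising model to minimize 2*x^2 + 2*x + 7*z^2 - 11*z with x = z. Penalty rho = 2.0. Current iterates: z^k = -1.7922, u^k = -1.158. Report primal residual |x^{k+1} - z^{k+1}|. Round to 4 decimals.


ADMM iteration with rho = 2.0, z^k = -1.7922, u^k = -1.158
Step 1: x-update.
Minimize 2*x^2 + 2*x + (2.0/2)*(x + 1.7922 - 1.158)^2
FOC: (2*2 + 2.0)*x = -2 + 2.0*(-1.7922 + 1.158)
x^{k+1} = -0.5447
Step 2: z-update.
Minimize 7*z^2 - 11*z + (2.0/2)*(-0.5447 - z - 1.158)^2
FOC: (2*7 + 2.0)*z = 11 + 2.0*(-0.5447 - 1.158)
z^{k+1} = 0.4747
Step 3: u-update.
u^{k+1} = -1.158 - 0.5447 - 0.4747 = -2.1774
Step 4: Primal residual = |-0.5447 - 0.4747| = 1.0194


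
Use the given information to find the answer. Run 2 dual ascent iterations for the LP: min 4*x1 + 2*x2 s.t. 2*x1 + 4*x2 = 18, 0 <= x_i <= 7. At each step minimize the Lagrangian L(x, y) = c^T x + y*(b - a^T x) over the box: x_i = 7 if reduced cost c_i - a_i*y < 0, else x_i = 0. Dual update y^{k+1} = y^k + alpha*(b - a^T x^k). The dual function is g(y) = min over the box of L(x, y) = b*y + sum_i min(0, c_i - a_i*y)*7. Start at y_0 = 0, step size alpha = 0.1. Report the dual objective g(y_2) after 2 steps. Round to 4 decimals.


Dual ascent for LP: min 4*x1 + 2*x2, 2*x1 + 4*x2 = 18, 0 <= x_i <= 7
Step 1: y^k = 0.0, reduced costs: (4.0, 2.0)
  x^k = (0.0, 0.0), subgradient = b - a^T x = 18.0
  y^{k+1} = 0.0 + 0.1*18.0 = 1.8
Step 2: y^k = 1.8, reduced costs: (0.4, -5.2)
  x^k = (0.0, 7.0), subgradient = b - a^T x = -10.0
  y^{k+1} = 1.8 + 0.1*-10.0 = 0.8
Dual objective at y_2 = 0.8: reduced costs (2.4, -1.2), box minimizer x = (0.0, 7.0)
g(y_2) = b*y + (c1 - a1*y)*x1 + (c2 - a2*y)*x2 = 18*0.8 + 2.4*0.0 + (-1.2)*7.0 = 14.4 + 0.0 - 8.4 = 6.0


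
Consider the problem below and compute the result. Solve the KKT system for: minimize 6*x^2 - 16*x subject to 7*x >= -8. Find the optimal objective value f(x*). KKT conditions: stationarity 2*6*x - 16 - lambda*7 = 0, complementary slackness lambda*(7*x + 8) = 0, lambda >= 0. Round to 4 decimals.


Step 1: Try lambda = 0 (constraint inactive).
Stationarity: 2*6*x - 16 = 0
x* = 16/(2*6) = 4/3 = 1.3333 (rounded; the exact value 4/3 is used below)
Check constraint: 7*1.3333 = 9.3331 >= -8 -- satisfied.
Step 2: Compute optimal value.
f(x*) = 6*(4/3)^2 - 16*(4/3) = -10.6667


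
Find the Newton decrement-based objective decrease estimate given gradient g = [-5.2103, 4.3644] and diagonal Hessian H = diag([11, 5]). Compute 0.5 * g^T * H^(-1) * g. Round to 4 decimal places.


Step 1: H is diagonal, so H^(-1) * g = [-0.4737, 0.8729].
Step 2: g^T H^(-1) g = sum_i g_i^2 / H_ii
  = (-5.2103)^2/11 + (4.3644)^2/5
  = 2.4679 + 3.8096 = 6.2775
Step 3: Objective decrease = 0.5 * g^T H^(-1) g = 3.1388


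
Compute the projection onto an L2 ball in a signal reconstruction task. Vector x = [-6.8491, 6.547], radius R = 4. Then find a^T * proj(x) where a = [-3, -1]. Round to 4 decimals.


Step 1: Compute ||x|| (intermediates to 6 decimals).
||x|| = sqrt((-6.8491)^2 + 6.547^2) = 9.474882
Step 2: Project.
Since ||x|| > R, scale = R/||x|| = 4/9.474882 = 0.422169, proj(x) = scale * x
proj(x) = [-2.891478, 2.76394]
Step 3: Dot product.
a^T * proj(x) = -3*(-2.891478) - 1*2.76394 = 5.9105


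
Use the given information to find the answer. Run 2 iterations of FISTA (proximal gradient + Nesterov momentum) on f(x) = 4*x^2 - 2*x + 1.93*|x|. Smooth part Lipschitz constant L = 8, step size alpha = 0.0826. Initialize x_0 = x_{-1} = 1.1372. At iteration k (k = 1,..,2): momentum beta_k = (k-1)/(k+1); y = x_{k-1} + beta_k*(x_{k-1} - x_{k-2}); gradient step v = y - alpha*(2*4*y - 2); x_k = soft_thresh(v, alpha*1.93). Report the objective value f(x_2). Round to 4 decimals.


FISTA on f(x) = 4*x^2 - 2*x + 1.93*|x|
L = 8, alpha = 0.0826
Iteration 1: beta = 0.0, y = 1.1372 + 0.0*(1.1372 - 1.1372) = 1.1372
  grad(y) = 7.0976, v = y - alpha*grad = 0.5509
  prox(v) = soft_thresh(0.5509, 0.1594) = 0.3915
Iteration 2: beta = 0.3333, y = 0.3915 + 0.3333*(0.3915 - 1.1372) = 0.143
  grad(y) = -0.8563, v = y - alpha*grad = 0.2137
  prox(v) = soft_thresh(0.2137, 0.1594) = 0.0543
f(x_2) = 4*0.0543^2 - 2*0.0543 + 1.93*|0.0543| = 0.008
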